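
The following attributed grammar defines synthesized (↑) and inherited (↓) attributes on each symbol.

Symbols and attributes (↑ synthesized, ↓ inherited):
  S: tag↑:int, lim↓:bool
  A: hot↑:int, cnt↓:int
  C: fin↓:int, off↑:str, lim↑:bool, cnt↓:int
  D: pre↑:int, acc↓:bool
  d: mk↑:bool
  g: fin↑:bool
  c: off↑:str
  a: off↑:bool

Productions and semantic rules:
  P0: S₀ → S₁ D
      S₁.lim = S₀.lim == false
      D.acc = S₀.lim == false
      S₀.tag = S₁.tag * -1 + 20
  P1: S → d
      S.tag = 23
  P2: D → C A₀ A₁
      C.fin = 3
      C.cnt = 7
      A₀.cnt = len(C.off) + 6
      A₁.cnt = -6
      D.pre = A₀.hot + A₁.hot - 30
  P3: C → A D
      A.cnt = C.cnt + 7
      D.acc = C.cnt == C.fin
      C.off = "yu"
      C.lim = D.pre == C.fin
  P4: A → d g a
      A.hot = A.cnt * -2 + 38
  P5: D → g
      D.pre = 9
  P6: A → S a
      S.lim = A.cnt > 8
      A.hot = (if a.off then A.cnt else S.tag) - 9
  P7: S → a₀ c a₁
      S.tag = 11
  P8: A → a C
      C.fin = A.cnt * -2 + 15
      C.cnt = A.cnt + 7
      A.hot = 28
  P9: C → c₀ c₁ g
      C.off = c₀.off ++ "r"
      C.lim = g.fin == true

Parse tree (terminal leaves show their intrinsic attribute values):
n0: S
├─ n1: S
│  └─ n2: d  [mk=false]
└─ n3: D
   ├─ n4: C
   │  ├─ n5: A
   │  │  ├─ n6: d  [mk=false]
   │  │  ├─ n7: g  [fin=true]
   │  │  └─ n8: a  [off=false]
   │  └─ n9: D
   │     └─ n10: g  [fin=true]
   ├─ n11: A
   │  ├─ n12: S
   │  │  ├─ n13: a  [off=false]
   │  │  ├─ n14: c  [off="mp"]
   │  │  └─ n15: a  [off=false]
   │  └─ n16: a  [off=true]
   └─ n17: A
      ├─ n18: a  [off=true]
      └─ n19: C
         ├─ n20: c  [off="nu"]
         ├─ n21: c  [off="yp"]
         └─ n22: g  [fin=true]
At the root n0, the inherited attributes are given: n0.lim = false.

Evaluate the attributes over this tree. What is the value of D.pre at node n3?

1. n0.lim = false  [given at root]
2. n1.lim = true  [S₀.lim == false]
3. n2.mk = false  [terminal]
4. n1.tag = 23  [23]
5. n3.acc = true  [S₀.lim == false]
6. n4.fin = 3  [3]
7. n4.cnt = 7  [7]
8. n5.cnt = 14  [C.cnt + 7]
9. n6.mk = false  [terminal]
10. n7.fin = true  [terminal]
11. n8.off = false  [terminal]
12. n5.hot = 10  [A.cnt * -2 + 38]
13. n9.acc = false  [C.cnt == C.fin]
14. n10.fin = true  [terminal]
15. n9.pre = 9  [9]
16. n4.off = "yu"  ["yu"]
17. n4.lim = false  [D.pre == C.fin]
18. n11.cnt = 8  [len(C.off) + 6]
19. n12.lim = false  [A.cnt > 8]
20. n13.off = false  [terminal]
21. n14.off = "mp"  [terminal]
22. n15.off = false  [terminal]
23. n12.tag = 11  [11]
24. n16.off = true  [terminal]
25. n11.hot = -1  [(if a.off then A.cnt else S.tag) - 9]
26. n17.cnt = -6  [-6]
27. n18.off = true  [terminal]
28. n19.fin = 27  [A.cnt * -2 + 15]
29. n19.cnt = 1  [A.cnt + 7]
30. n20.off = "nu"  [terminal]
31. n21.off = "yp"  [terminal]
32. n22.fin = true  [terminal]
33. n19.off = "nur"  [c₀.off ++ "r"]
34. n19.lim = true  [g.fin == true]
35. n17.hot = 28  [28]
36. n3.pre = -3  [A₀.hot + A₁.hot - 30]
37. n0.tag = -3  [S₁.tag * -1 + 20]

-3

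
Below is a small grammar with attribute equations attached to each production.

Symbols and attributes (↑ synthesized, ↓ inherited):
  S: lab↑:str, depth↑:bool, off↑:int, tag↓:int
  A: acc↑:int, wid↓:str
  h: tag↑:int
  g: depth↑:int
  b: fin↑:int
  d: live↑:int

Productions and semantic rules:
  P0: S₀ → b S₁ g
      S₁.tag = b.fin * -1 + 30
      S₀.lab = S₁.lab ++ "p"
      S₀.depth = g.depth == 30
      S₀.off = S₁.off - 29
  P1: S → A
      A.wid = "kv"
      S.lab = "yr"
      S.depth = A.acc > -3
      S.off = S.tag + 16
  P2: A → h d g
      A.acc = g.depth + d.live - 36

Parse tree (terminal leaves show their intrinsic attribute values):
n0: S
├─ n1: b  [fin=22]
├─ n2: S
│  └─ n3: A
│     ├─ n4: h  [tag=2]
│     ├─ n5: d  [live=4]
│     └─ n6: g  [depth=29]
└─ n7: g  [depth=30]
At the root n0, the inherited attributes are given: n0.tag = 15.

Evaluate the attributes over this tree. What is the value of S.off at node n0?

1. n0.tag = 15  [given at root]
2. n1.fin = 22  [terminal]
3. n2.tag = 8  [b.fin * -1 + 30]
4. n3.wid = "kv"  ["kv"]
5. n4.tag = 2  [terminal]
6. n5.live = 4  [terminal]
7. n6.depth = 29  [terminal]
8. n3.acc = -3  [g.depth + d.live - 36]
9. n2.lab = "yr"  ["yr"]
10. n2.depth = false  [A.acc > -3]
11. n2.off = 24  [S.tag + 16]
12. n7.depth = 30  [terminal]
13. n0.lab = "yrp"  [S₁.lab ++ "p"]
14. n0.depth = true  [g.depth == 30]
15. n0.off = -5  [S₁.off - 29]

-5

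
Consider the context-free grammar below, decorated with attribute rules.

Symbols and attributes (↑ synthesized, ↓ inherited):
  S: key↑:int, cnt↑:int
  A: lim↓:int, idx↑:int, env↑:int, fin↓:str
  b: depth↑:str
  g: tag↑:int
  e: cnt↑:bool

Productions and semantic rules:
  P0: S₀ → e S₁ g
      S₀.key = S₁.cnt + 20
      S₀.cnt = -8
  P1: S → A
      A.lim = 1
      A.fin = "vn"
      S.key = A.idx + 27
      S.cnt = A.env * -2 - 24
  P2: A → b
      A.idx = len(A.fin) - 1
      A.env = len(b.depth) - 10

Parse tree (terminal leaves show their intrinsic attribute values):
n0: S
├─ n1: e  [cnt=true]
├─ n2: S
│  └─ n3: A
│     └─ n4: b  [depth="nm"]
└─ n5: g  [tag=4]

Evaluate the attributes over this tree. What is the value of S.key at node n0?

1. n1.cnt = true  [terminal]
2. n3.lim = 1  [1]
3. n3.fin = "vn"  ["vn"]
4. n4.depth = "nm"  [terminal]
5. n3.idx = 1  [len(A.fin) - 1]
6. n3.env = -8  [len(b.depth) - 10]
7. n2.key = 28  [A.idx + 27]
8. n2.cnt = -8  [A.env * -2 - 24]
9. n5.tag = 4  [terminal]
10. n0.key = 12  [S₁.cnt + 20]
11. n0.cnt = -8  [-8]

12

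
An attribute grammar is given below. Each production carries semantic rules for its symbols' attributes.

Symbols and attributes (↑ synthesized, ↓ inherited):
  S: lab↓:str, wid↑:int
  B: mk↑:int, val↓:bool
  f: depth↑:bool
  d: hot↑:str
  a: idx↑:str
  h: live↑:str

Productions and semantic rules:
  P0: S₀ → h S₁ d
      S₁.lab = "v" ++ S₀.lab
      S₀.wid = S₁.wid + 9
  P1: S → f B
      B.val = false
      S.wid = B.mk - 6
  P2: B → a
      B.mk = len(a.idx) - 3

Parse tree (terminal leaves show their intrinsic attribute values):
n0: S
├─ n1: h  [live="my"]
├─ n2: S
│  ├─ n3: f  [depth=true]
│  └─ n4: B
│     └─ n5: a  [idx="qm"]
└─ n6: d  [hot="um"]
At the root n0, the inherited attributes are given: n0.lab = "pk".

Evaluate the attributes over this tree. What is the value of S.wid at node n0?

1. n0.lab = "pk"  [given at root]
2. n1.live = "my"  [terminal]
3. n2.lab = "vpk"  ["v" ++ S₀.lab]
4. n3.depth = true  [terminal]
5. n4.val = false  [false]
6. n5.idx = "qm"  [terminal]
7. n4.mk = -1  [len(a.idx) - 3]
8. n2.wid = -7  [B.mk - 6]
9. n6.hot = "um"  [terminal]
10. n0.wid = 2  [S₁.wid + 9]

2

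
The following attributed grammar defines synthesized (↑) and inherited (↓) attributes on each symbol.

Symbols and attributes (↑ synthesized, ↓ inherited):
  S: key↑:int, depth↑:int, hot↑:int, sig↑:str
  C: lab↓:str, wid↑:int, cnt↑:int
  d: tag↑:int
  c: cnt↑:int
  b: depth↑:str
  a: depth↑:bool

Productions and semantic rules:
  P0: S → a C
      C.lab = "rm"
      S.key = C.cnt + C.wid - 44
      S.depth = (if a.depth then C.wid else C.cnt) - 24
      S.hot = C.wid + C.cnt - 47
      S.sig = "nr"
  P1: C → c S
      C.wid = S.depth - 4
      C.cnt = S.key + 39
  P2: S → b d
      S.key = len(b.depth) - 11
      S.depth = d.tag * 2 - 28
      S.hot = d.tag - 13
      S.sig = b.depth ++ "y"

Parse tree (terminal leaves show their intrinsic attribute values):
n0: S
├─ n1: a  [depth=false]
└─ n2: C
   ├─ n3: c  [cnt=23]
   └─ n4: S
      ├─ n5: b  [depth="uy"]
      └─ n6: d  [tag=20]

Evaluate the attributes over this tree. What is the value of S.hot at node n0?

1. n1.depth = false  [terminal]
2. n2.lab = "rm"  ["rm"]
3. n3.cnt = 23  [terminal]
4. n5.depth = "uy"  [terminal]
5. n6.tag = 20  [terminal]
6. n4.key = -9  [len(b.depth) - 11]
7. n4.depth = 12  [d.tag * 2 - 28]
8. n4.hot = 7  [d.tag - 13]
9. n4.sig = "uyy"  [b.depth ++ "y"]
10. n2.wid = 8  [S.depth - 4]
11. n2.cnt = 30  [S.key + 39]
12. n0.key = -6  [C.cnt + C.wid - 44]
13. n0.depth = 6  [(if a.depth then C.wid else C.cnt) - 24]
14. n0.hot = -9  [C.wid + C.cnt - 47]
15. n0.sig = "nr"  ["nr"]

-9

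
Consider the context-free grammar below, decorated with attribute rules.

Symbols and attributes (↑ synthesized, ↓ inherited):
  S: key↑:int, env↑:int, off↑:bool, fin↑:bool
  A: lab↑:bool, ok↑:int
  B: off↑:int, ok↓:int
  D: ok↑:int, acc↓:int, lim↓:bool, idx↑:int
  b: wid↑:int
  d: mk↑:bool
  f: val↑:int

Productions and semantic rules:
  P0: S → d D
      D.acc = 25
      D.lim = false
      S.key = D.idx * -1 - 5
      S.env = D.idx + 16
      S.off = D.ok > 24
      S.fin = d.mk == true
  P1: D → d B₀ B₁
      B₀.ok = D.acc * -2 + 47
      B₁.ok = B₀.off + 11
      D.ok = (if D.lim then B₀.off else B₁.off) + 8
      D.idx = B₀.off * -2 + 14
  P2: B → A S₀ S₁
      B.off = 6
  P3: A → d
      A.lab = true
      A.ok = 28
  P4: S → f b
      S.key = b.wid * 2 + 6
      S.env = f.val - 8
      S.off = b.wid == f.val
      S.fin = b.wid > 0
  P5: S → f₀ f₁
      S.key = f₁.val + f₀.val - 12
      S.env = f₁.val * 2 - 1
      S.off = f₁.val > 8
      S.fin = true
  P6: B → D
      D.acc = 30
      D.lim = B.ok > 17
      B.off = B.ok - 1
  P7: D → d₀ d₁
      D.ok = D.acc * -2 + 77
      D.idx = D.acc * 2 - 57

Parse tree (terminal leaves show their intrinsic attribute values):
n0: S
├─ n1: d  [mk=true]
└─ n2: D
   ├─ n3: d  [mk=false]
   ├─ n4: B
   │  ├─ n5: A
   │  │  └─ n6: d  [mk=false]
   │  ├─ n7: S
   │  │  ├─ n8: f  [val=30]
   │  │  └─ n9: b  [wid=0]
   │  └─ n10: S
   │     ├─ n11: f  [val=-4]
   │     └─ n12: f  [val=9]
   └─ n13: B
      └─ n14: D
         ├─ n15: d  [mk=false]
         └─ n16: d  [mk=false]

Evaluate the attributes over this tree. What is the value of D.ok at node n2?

24

1. n1.mk = true  [terminal]
2. n2.acc = 25  [25]
3. n2.lim = false  [false]
4. n3.mk = false  [terminal]
5. n4.ok = -3  [D.acc * -2 + 47]
6. n6.mk = false  [terminal]
7. n5.lab = true  [true]
8. n5.ok = 28  [28]
9. n8.val = 30  [terminal]
10. n9.wid = 0  [terminal]
11. n7.key = 6  [b.wid * 2 + 6]
12. n7.env = 22  [f.val - 8]
13. n7.off = false  [b.wid == f.val]
14. n7.fin = false  [b.wid > 0]
15. n11.val = -4  [terminal]
16. n12.val = 9  [terminal]
17. n10.key = -7  [f₁.val + f₀.val - 12]
18. n10.env = 17  [f₁.val * 2 - 1]
19. n10.off = true  [f₁.val > 8]
20. n10.fin = true  [true]
21. n4.off = 6  [6]
22. n13.ok = 17  [B₀.off + 11]
23. n14.acc = 30  [30]
24. n14.lim = false  [B.ok > 17]
25. n15.mk = false  [terminal]
26. n16.mk = false  [terminal]
27. n14.ok = 17  [D.acc * -2 + 77]
28. n14.idx = 3  [D.acc * 2 - 57]
29. n13.off = 16  [B.ok - 1]
30. n2.ok = 24  [(if D.lim then B₀.off else B₁.off) + 8]
31. n2.idx = 2  [B₀.off * -2 + 14]
32. n0.key = -7  [D.idx * -1 - 5]
33. n0.env = 18  [D.idx + 16]
34. n0.off = false  [D.ok > 24]
35. n0.fin = true  [d.mk == true]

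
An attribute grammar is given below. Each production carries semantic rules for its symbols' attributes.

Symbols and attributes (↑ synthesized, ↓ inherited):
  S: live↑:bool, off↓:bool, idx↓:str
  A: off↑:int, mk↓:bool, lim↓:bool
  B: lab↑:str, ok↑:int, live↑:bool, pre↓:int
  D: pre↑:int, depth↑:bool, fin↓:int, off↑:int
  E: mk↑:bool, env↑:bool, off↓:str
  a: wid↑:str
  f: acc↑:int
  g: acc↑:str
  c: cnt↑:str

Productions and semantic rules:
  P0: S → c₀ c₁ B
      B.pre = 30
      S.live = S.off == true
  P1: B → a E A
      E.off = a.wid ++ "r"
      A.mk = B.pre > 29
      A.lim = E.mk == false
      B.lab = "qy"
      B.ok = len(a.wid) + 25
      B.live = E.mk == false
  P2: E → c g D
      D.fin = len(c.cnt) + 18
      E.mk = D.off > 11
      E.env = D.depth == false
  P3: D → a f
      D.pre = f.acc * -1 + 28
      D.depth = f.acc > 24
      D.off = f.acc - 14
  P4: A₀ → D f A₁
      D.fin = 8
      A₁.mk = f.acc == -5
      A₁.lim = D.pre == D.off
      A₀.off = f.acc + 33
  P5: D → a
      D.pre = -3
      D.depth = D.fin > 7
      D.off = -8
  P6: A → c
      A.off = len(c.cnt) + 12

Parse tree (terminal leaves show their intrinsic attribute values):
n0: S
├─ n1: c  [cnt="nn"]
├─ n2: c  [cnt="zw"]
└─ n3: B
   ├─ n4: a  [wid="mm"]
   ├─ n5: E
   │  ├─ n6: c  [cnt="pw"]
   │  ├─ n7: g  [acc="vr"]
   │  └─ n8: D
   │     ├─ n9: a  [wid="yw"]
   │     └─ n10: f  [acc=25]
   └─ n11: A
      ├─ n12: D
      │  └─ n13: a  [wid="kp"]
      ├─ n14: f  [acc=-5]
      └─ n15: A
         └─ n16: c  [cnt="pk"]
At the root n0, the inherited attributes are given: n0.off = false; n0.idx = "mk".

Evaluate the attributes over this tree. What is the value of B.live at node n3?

true

1. n0.off = false  [given at root]
2. n0.idx = "mk"  [given at root]
3. n1.cnt = "nn"  [terminal]
4. n2.cnt = "zw"  [terminal]
5. n3.pre = 30  [30]
6. n4.wid = "mm"  [terminal]
7. n5.off = "mmr"  [a.wid ++ "r"]
8. n6.cnt = "pw"  [terminal]
9. n7.acc = "vr"  [terminal]
10. n8.fin = 20  [len(c.cnt) + 18]
11. n9.wid = "yw"  [terminal]
12. n10.acc = 25  [terminal]
13. n8.pre = 3  [f.acc * -1 + 28]
14. n8.depth = true  [f.acc > 24]
15. n8.off = 11  [f.acc - 14]
16. n5.mk = false  [D.off > 11]
17. n5.env = false  [D.depth == false]
18. n11.mk = true  [B.pre > 29]
19. n11.lim = true  [E.mk == false]
20. n12.fin = 8  [8]
21. n13.wid = "kp"  [terminal]
22. n12.pre = -3  [-3]
23. n12.depth = true  [D.fin > 7]
24. n12.off = -8  [-8]
25. n14.acc = -5  [terminal]
26. n15.mk = true  [f.acc == -5]
27. n15.lim = false  [D.pre == D.off]
28. n16.cnt = "pk"  [terminal]
29. n15.off = 14  [len(c.cnt) + 12]
30. n11.off = 28  [f.acc + 33]
31. n3.lab = "qy"  ["qy"]
32. n3.ok = 27  [len(a.wid) + 25]
33. n3.live = true  [E.mk == false]
34. n0.live = false  [S.off == true]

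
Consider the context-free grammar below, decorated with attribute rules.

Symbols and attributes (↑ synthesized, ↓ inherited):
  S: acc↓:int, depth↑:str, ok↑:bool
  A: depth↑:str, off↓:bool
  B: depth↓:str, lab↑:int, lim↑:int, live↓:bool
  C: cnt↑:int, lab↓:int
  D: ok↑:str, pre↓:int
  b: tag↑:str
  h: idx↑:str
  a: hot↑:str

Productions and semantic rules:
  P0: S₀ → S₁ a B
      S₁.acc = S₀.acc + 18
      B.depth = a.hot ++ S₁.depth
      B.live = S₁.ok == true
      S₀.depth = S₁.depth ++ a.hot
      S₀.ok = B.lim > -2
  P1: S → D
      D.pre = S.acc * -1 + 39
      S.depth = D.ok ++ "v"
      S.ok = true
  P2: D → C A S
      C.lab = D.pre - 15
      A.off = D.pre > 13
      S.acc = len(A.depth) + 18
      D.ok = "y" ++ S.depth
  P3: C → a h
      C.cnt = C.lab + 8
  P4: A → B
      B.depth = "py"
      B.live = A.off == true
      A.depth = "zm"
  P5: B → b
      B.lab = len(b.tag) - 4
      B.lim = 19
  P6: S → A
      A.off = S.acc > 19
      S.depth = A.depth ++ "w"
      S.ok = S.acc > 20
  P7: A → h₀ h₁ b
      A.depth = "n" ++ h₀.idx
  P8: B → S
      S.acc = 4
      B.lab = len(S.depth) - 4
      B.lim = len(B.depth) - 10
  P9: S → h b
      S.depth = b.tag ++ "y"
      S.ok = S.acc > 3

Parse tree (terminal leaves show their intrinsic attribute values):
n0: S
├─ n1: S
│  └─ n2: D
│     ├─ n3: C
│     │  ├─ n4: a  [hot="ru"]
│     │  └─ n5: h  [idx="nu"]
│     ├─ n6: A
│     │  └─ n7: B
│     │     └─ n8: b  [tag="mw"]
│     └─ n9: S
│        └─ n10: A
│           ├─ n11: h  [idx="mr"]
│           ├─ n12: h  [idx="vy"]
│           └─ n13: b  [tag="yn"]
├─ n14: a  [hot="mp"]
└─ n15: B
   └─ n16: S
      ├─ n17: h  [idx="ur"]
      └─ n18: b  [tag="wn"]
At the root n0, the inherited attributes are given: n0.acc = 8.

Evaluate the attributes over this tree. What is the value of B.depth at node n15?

"mpynmrwv"

1. n0.acc = 8  [given at root]
2. n1.acc = 26  [S₀.acc + 18]
3. n2.pre = 13  [S.acc * -1 + 39]
4. n3.lab = -2  [D.pre - 15]
5. n4.hot = "ru"  [terminal]
6. n5.idx = "nu"  [terminal]
7. n3.cnt = 6  [C.lab + 8]
8. n6.off = false  [D.pre > 13]
9. n7.depth = "py"  ["py"]
10. n7.live = false  [A.off == true]
11. n8.tag = "mw"  [terminal]
12. n7.lab = -2  [len(b.tag) - 4]
13. n7.lim = 19  [19]
14. n6.depth = "zm"  ["zm"]
15. n9.acc = 20  [len(A.depth) + 18]
16. n10.off = true  [S.acc > 19]
17. n11.idx = "mr"  [terminal]
18. n12.idx = "vy"  [terminal]
19. n13.tag = "yn"  [terminal]
20. n10.depth = "nmr"  ["n" ++ h₀.idx]
21. n9.depth = "nmrw"  [A.depth ++ "w"]
22. n9.ok = false  [S.acc > 20]
23. n2.ok = "ynmrw"  ["y" ++ S.depth]
24. n1.depth = "ynmrwv"  [D.ok ++ "v"]
25. n1.ok = true  [true]
26. n14.hot = "mp"  [terminal]
27. n15.depth = "mpynmrwv"  [a.hot ++ S₁.depth]
28. n15.live = true  [S₁.ok == true]
29. n16.acc = 4  [4]
30. n17.idx = "ur"  [terminal]
31. n18.tag = "wn"  [terminal]
32. n16.depth = "wny"  [b.tag ++ "y"]
33. n16.ok = true  [S.acc > 3]
34. n15.lab = -1  [len(S.depth) - 4]
35. n15.lim = -2  [len(B.depth) - 10]
36. n0.depth = "ynmrwvmp"  [S₁.depth ++ a.hot]
37. n0.ok = false  [B.lim > -2]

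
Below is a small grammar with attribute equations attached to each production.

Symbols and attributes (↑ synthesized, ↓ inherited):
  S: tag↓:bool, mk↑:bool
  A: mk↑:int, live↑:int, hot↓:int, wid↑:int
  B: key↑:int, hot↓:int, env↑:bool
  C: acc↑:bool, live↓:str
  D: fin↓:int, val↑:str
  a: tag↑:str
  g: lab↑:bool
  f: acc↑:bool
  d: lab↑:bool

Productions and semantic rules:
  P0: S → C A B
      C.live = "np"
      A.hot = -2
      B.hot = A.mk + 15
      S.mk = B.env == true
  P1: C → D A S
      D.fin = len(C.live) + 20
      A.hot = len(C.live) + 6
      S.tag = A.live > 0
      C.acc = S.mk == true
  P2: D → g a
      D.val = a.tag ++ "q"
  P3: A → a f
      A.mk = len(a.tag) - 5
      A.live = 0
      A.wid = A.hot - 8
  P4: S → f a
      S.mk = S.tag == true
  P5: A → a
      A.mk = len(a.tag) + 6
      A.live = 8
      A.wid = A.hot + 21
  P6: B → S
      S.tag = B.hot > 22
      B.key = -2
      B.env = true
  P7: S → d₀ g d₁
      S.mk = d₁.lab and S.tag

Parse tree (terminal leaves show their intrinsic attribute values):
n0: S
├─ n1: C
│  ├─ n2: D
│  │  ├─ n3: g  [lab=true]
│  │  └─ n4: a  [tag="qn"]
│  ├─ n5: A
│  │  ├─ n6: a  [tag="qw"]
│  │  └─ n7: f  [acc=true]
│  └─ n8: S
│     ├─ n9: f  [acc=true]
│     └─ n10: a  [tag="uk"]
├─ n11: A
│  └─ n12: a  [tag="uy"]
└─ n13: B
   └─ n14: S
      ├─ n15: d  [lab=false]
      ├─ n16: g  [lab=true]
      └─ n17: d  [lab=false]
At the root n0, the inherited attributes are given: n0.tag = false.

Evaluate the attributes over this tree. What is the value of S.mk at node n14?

1. n0.tag = false  [given at root]
2. n1.live = "np"  ["np"]
3. n2.fin = 22  [len(C.live) + 20]
4. n3.lab = true  [terminal]
5. n4.tag = "qn"  [terminal]
6. n2.val = "qnq"  [a.tag ++ "q"]
7. n5.hot = 8  [len(C.live) + 6]
8. n6.tag = "qw"  [terminal]
9. n7.acc = true  [terminal]
10. n5.mk = -3  [len(a.tag) - 5]
11. n5.live = 0  [0]
12. n5.wid = 0  [A.hot - 8]
13. n8.tag = false  [A.live > 0]
14. n9.acc = true  [terminal]
15. n10.tag = "uk"  [terminal]
16. n8.mk = false  [S.tag == true]
17. n1.acc = false  [S.mk == true]
18. n11.hot = -2  [-2]
19. n12.tag = "uy"  [terminal]
20. n11.mk = 8  [len(a.tag) + 6]
21. n11.live = 8  [8]
22. n11.wid = 19  [A.hot + 21]
23. n13.hot = 23  [A.mk + 15]
24. n14.tag = true  [B.hot > 22]
25. n15.lab = false  [terminal]
26. n16.lab = true  [terminal]
27. n17.lab = false  [terminal]
28. n14.mk = false  [d₁.lab and S.tag]
29. n13.key = -2  [-2]
30. n13.env = true  [true]
31. n0.mk = true  [B.env == true]

false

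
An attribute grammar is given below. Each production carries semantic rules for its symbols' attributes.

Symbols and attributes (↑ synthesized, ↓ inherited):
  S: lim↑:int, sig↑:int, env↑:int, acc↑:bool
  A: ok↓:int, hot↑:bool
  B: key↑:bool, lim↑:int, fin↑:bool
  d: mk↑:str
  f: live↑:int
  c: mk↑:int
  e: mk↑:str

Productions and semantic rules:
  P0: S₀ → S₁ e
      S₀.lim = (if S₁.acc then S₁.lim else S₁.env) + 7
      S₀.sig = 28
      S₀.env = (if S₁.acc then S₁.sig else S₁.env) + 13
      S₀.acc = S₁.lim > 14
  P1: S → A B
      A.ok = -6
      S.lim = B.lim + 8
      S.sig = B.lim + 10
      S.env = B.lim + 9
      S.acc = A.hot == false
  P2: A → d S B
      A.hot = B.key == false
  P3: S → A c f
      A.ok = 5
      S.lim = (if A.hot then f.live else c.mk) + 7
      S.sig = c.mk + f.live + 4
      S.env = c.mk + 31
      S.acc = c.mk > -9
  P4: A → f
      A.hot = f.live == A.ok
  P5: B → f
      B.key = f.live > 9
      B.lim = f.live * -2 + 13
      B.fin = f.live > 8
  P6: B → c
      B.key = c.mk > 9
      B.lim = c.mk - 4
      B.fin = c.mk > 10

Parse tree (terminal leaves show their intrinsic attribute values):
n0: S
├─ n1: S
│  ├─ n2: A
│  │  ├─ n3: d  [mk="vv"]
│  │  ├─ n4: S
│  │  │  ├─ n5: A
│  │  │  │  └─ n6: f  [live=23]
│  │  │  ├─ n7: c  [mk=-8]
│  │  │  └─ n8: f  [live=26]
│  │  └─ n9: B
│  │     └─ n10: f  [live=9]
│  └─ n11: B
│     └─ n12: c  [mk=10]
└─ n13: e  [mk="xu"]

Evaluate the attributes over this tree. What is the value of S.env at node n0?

28

1. n2.ok = -6  [-6]
2. n3.mk = "vv"  [terminal]
3. n5.ok = 5  [5]
4. n6.live = 23  [terminal]
5. n5.hot = false  [f.live == A.ok]
6. n7.mk = -8  [terminal]
7. n8.live = 26  [terminal]
8. n4.lim = -1  [(if A.hot then f.live else c.mk) + 7]
9. n4.sig = 22  [c.mk + f.live + 4]
10. n4.env = 23  [c.mk + 31]
11. n4.acc = true  [c.mk > -9]
12. n10.live = 9  [terminal]
13. n9.key = false  [f.live > 9]
14. n9.lim = -5  [f.live * -2 + 13]
15. n9.fin = true  [f.live > 8]
16. n2.hot = true  [B.key == false]
17. n12.mk = 10  [terminal]
18. n11.key = true  [c.mk > 9]
19. n11.lim = 6  [c.mk - 4]
20. n11.fin = false  [c.mk > 10]
21. n1.lim = 14  [B.lim + 8]
22. n1.sig = 16  [B.lim + 10]
23. n1.env = 15  [B.lim + 9]
24. n1.acc = false  [A.hot == false]
25. n13.mk = "xu"  [terminal]
26. n0.lim = 22  [(if S₁.acc then S₁.lim else S₁.env) + 7]
27. n0.sig = 28  [28]
28. n0.env = 28  [(if S₁.acc then S₁.sig else S₁.env) + 13]
29. n0.acc = false  [S₁.lim > 14]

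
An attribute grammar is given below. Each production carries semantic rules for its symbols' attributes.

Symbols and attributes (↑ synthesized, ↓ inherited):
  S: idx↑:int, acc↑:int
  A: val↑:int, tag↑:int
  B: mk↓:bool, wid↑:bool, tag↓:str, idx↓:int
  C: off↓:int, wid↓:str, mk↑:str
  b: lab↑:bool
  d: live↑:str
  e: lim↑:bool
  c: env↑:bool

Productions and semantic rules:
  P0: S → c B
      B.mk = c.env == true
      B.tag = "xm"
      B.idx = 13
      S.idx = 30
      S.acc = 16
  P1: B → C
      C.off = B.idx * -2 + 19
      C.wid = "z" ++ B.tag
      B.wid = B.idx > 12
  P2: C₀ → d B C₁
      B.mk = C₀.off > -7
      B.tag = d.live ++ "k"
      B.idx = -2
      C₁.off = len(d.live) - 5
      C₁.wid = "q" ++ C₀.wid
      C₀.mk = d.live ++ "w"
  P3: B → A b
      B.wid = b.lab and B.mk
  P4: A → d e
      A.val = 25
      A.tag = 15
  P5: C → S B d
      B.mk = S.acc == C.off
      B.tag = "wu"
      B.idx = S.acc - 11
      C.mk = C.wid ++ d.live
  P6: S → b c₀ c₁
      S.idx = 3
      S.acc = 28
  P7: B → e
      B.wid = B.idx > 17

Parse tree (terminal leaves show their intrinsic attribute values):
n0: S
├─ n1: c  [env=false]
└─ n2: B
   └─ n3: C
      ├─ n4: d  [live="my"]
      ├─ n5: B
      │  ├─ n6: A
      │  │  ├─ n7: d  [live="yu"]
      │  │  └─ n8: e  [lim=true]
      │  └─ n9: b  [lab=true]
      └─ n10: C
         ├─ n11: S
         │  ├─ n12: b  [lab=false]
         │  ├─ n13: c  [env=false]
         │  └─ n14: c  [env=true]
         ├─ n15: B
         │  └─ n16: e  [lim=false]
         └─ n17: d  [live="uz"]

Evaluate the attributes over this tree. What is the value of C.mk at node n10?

1. n1.env = false  [terminal]
2. n2.mk = false  [c.env == true]
3. n2.tag = "xm"  ["xm"]
4. n2.idx = 13  [13]
5. n3.off = -7  [B.idx * -2 + 19]
6. n3.wid = "zxm"  ["z" ++ B.tag]
7. n4.live = "my"  [terminal]
8. n5.mk = false  [C₀.off > -7]
9. n5.tag = "myk"  [d.live ++ "k"]
10. n5.idx = -2  [-2]
11. n7.live = "yu"  [terminal]
12. n8.lim = true  [terminal]
13. n6.val = 25  [25]
14. n6.tag = 15  [15]
15. n9.lab = true  [terminal]
16. n5.wid = false  [b.lab and B.mk]
17. n10.off = -3  [len(d.live) - 5]
18. n10.wid = "qzxm"  ["q" ++ C₀.wid]
19. n12.lab = false  [terminal]
20. n13.env = false  [terminal]
21. n14.env = true  [terminal]
22. n11.idx = 3  [3]
23. n11.acc = 28  [28]
24. n15.mk = false  [S.acc == C.off]
25. n15.tag = "wu"  ["wu"]
26. n15.idx = 17  [S.acc - 11]
27. n16.lim = false  [terminal]
28. n15.wid = false  [B.idx > 17]
29. n17.live = "uz"  [terminal]
30. n10.mk = "qzxmuz"  [C.wid ++ d.live]
31. n3.mk = "myw"  [d.live ++ "w"]
32. n2.wid = true  [B.idx > 12]
33. n0.idx = 30  [30]
34. n0.acc = 16  [16]

"qzxmuz"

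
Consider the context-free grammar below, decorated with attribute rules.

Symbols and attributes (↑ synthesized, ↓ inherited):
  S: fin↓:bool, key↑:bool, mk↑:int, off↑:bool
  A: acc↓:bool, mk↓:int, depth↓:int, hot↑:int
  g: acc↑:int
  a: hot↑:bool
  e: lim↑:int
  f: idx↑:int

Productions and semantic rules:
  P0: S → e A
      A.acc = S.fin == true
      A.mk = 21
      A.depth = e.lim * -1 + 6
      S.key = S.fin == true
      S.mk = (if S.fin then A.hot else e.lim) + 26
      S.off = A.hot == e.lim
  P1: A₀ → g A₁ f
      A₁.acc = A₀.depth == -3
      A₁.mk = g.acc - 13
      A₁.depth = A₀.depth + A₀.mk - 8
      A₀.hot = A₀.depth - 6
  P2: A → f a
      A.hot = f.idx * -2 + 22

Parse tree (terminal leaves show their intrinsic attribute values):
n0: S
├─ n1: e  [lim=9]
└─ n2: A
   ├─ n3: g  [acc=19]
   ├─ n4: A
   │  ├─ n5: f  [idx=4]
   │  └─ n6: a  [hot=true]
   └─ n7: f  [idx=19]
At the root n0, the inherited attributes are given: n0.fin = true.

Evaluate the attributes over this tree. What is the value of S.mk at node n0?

1. n0.fin = true  [given at root]
2. n1.lim = 9  [terminal]
3. n2.acc = true  [S.fin == true]
4. n2.mk = 21  [21]
5. n2.depth = -3  [e.lim * -1 + 6]
6. n3.acc = 19  [terminal]
7. n4.acc = true  [A₀.depth == -3]
8. n4.mk = 6  [g.acc - 13]
9. n4.depth = 10  [A₀.depth + A₀.mk - 8]
10. n5.idx = 4  [terminal]
11. n6.hot = true  [terminal]
12. n4.hot = 14  [f.idx * -2 + 22]
13. n7.idx = 19  [terminal]
14. n2.hot = -9  [A₀.depth - 6]
15. n0.key = true  [S.fin == true]
16. n0.mk = 17  [(if S.fin then A.hot else e.lim) + 26]
17. n0.off = false  [A.hot == e.lim]

17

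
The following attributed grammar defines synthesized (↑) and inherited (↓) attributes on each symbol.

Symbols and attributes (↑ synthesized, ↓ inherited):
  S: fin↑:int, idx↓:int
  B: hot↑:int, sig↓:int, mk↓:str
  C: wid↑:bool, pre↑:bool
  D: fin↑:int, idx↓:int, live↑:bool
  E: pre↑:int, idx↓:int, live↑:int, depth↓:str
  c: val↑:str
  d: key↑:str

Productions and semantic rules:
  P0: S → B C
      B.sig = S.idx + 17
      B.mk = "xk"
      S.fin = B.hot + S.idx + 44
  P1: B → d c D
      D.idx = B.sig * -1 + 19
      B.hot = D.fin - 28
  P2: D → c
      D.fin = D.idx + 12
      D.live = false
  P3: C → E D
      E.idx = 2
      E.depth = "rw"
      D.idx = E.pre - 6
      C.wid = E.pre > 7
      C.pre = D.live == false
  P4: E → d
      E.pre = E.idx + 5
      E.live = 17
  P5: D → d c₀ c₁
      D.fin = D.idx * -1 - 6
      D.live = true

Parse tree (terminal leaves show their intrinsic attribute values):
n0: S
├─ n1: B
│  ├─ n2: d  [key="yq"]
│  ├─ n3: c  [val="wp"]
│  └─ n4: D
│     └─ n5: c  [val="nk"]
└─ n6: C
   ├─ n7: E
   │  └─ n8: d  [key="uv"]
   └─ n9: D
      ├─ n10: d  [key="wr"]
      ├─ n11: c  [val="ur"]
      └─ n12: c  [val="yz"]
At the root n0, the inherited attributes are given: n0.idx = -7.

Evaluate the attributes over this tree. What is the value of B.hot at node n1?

-7

1. n0.idx = -7  [given at root]
2. n1.sig = 10  [S.idx + 17]
3. n1.mk = "xk"  ["xk"]
4. n2.key = "yq"  [terminal]
5. n3.val = "wp"  [terminal]
6. n4.idx = 9  [B.sig * -1 + 19]
7. n5.val = "nk"  [terminal]
8. n4.fin = 21  [D.idx + 12]
9. n4.live = false  [false]
10. n1.hot = -7  [D.fin - 28]
11. n7.idx = 2  [2]
12. n7.depth = "rw"  ["rw"]
13. n8.key = "uv"  [terminal]
14. n7.pre = 7  [E.idx + 5]
15. n7.live = 17  [17]
16. n9.idx = 1  [E.pre - 6]
17. n10.key = "wr"  [terminal]
18. n11.val = "ur"  [terminal]
19. n12.val = "yz"  [terminal]
20. n9.fin = -7  [D.idx * -1 - 6]
21. n9.live = true  [true]
22. n6.wid = false  [E.pre > 7]
23. n6.pre = false  [D.live == false]
24. n0.fin = 30  [B.hot + S.idx + 44]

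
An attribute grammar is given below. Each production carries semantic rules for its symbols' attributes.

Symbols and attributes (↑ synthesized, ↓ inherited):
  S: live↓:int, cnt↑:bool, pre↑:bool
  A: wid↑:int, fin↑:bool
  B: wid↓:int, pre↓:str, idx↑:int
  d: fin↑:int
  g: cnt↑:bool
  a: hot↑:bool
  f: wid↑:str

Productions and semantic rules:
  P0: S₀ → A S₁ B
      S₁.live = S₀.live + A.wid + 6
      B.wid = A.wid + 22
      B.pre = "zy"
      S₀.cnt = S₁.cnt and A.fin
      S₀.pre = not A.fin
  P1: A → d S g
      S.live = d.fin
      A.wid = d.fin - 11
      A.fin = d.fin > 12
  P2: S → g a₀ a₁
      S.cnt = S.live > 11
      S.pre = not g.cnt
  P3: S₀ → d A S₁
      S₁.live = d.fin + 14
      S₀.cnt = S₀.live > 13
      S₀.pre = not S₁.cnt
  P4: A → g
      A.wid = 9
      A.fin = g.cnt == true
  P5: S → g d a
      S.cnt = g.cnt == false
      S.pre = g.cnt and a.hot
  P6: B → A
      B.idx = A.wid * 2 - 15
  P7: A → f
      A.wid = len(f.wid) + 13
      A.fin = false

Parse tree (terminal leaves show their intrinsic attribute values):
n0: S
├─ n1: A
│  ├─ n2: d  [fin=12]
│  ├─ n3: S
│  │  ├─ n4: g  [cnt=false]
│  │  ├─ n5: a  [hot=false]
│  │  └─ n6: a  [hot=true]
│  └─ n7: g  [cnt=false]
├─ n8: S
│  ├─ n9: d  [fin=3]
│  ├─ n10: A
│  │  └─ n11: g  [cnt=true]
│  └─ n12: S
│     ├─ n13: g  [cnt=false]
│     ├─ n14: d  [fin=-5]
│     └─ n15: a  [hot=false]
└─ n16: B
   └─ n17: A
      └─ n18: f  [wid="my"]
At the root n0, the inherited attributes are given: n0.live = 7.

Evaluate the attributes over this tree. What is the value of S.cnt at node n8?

1. n0.live = 7  [given at root]
2. n2.fin = 12  [terminal]
3. n3.live = 12  [d.fin]
4. n4.cnt = false  [terminal]
5. n5.hot = false  [terminal]
6. n6.hot = true  [terminal]
7. n3.cnt = true  [S.live > 11]
8. n3.pre = true  [not g.cnt]
9. n7.cnt = false  [terminal]
10. n1.wid = 1  [d.fin - 11]
11. n1.fin = false  [d.fin > 12]
12. n8.live = 14  [S₀.live + A.wid + 6]
13. n9.fin = 3  [terminal]
14. n11.cnt = true  [terminal]
15. n10.wid = 9  [9]
16. n10.fin = true  [g.cnt == true]
17. n12.live = 17  [d.fin + 14]
18. n13.cnt = false  [terminal]
19. n14.fin = -5  [terminal]
20. n15.hot = false  [terminal]
21. n12.cnt = true  [g.cnt == false]
22. n12.pre = false  [g.cnt and a.hot]
23. n8.cnt = true  [S₀.live > 13]
24. n8.pre = false  [not S₁.cnt]
25. n16.wid = 23  [A.wid + 22]
26. n16.pre = "zy"  ["zy"]
27. n18.wid = "my"  [terminal]
28. n17.wid = 15  [len(f.wid) + 13]
29. n17.fin = false  [false]
30. n16.idx = 15  [A.wid * 2 - 15]
31. n0.cnt = false  [S₁.cnt and A.fin]
32. n0.pre = true  [not A.fin]

true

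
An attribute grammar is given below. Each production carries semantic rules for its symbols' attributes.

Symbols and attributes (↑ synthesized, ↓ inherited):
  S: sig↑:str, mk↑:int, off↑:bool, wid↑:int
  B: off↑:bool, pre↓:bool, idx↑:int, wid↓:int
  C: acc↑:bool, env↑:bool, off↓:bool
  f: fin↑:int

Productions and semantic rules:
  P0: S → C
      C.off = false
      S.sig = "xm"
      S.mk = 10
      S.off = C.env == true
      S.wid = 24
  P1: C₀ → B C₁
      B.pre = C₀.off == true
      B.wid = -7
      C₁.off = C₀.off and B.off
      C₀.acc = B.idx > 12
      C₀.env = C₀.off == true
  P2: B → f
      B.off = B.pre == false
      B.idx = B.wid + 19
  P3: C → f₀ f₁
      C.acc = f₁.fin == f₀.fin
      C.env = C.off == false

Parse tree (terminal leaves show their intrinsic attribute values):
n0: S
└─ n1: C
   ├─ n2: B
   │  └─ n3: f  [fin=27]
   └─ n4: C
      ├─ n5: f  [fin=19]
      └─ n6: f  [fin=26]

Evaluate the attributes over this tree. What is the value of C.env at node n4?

1. n1.off = false  [false]
2. n2.pre = false  [C₀.off == true]
3. n2.wid = -7  [-7]
4. n3.fin = 27  [terminal]
5. n2.off = true  [B.pre == false]
6. n2.idx = 12  [B.wid + 19]
7. n4.off = false  [C₀.off and B.off]
8. n5.fin = 19  [terminal]
9. n6.fin = 26  [terminal]
10. n4.acc = false  [f₁.fin == f₀.fin]
11. n4.env = true  [C.off == false]
12. n1.acc = false  [B.idx > 12]
13. n1.env = false  [C₀.off == true]
14. n0.sig = "xm"  ["xm"]
15. n0.mk = 10  [10]
16. n0.off = false  [C.env == true]
17. n0.wid = 24  [24]

true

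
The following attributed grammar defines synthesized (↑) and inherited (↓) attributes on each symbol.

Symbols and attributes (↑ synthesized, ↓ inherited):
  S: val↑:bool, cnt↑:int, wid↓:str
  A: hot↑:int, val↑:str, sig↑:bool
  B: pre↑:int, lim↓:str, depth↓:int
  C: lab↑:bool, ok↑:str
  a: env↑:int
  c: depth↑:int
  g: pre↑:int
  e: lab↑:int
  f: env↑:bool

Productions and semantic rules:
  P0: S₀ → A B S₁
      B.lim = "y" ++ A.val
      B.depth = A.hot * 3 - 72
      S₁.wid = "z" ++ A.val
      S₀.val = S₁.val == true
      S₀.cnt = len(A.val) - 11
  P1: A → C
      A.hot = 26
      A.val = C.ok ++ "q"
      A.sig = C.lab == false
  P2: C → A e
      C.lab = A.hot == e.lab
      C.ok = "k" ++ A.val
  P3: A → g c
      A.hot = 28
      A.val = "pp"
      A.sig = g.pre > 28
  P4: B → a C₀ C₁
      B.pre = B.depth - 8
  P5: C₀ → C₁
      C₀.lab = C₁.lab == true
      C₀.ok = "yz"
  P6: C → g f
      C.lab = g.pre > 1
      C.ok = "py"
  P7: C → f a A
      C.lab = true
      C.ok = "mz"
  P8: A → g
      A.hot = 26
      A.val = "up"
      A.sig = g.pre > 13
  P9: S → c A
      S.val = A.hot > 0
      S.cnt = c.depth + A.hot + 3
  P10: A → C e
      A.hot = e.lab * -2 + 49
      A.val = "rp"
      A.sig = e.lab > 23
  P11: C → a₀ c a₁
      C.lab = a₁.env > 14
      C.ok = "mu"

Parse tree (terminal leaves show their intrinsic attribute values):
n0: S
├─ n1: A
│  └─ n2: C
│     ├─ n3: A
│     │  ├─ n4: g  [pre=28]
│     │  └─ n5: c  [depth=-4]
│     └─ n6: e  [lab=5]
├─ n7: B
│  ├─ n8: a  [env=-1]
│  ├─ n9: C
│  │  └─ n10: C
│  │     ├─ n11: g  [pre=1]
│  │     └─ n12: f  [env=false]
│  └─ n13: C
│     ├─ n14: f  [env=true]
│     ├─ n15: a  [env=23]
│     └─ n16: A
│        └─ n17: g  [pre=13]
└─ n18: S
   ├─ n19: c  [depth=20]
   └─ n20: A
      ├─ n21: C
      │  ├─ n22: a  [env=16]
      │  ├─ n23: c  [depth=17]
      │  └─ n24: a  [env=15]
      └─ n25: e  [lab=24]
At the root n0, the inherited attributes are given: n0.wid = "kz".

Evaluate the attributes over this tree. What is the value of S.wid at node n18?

"zkppq"

1. n0.wid = "kz"  [given at root]
2. n4.pre = 28  [terminal]
3. n5.depth = -4  [terminal]
4. n3.hot = 28  [28]
5. n3.val = "pp"  ["pp"]
6. n3.sig = false  [g.pre > 28]
7. n6.lab = 5  [terminal]
8. n2.lab = false  [A.hot == e.lab]
9. n2.ok = "kpp"  ["k" ++ A.val]
10. n1.hot = 26  [26]
11. n1.val = "kppq"  [C.ok ++ "q"]
12. n1.sig = true  [C.lab == false]
13. n7.lim = "ykppq"  ["y" ++ A.val]
14. n7.depth = 6  [A.hot * 3 - 72]
15. n8.env = -1  [terminal]
16. n11.pre = 1  [terminal]
17. n12.env = false  [terminal]
18. n10.lab = false  [g.pre > 1]
19. n10.ok = "py"  ["py"]
20. n9.lab = false  [C₁.lab == true]
21. n9.ok = "yz"  ["yz"]
22. n14.env = true  [terminal]
23. n15.env = 23  [terminal]
24. n17.pre = 13  [terminal]
25. n16.hot = 26  [26]
26. n16.val = "up"  ["up"]
27. n16.sig = false  [g.pre > 13]
28. n13.lab = true  [true]
29. n13.ok = "mz"  ["mz"]
30. n7.pre = -2  [B.depth - 8]
31. n18.wid = "zkppq"  ["z" ++ A.val]
32. n19.depth = 20  [terminal]
33. n22.env = 16  [terminal]
34. n23.depth = 17  [terminal]
35. n24.env = 15  [terminal]
36. n21.lab = true  [a₁.env > 14]
37. n21.ok = "mu"  ["mu"]
38. n25.lab = 24  [terminal]
39. n20.hot = 1  [e.lab * -2 + 49]
40. n20.val = "rp"  ["rp"]
41. n20.sig = true  [e.lab > 23]
42. n18.val = true  [A.hot > 0]
43. n18.cnt = 24  [c.depth + A.hot + 3]
44. n0.val = true  [S₁.val == true]
45. n0.cnt = -7  [len(A.val) - 11]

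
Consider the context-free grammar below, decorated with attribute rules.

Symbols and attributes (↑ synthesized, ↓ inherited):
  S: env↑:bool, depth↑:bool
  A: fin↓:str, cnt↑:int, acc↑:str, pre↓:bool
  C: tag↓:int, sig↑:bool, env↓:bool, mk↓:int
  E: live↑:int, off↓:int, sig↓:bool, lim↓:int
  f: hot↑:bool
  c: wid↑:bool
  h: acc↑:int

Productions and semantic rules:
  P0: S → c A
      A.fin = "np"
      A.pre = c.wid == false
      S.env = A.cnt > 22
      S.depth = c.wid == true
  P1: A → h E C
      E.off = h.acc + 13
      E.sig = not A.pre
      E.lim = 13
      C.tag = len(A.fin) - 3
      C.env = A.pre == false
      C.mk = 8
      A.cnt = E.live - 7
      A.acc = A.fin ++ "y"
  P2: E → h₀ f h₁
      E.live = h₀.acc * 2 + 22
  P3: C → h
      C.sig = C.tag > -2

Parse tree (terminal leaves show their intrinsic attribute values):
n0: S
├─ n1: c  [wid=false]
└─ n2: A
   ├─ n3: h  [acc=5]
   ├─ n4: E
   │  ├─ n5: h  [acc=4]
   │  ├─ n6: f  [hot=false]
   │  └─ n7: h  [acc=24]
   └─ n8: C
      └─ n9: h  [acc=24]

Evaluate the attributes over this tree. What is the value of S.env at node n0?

1. n1.wid = false  [terminal]
2. n2.fin = "np"  ["np"]
3. n2.pre = true  [c.wid == false]
4. n3.acc = 5  [terminal]
5. n4.off = 18  [h.acc + 13]
6. n4.sig = false  [not A.pre]
7. n4.lim = 13  [13]
8. n5.acc = 4  [terminal]
9. n6.hot = false  [terminal]
10. n7.acc = 24  [terminal]
11. n4.live = 30  [h₀.acc * 2 + 22]
12. n8.tag = -1  [len(A.fin) - 3]
13. n8.env = false  [A.pre == false]
14. n8.mk = 8  [8]
15. n9.acc = 24  [terminal]
16. n8.sig = true  [C.tag > -2]
17. n2.cnt = 23  [E.live - 7]
18. n2.acc = "npy"  [A.fin ++ "y"]
19. n0.env = true  [A.cnt > 22]
20. n0.depth = false  [c.wid == true]

true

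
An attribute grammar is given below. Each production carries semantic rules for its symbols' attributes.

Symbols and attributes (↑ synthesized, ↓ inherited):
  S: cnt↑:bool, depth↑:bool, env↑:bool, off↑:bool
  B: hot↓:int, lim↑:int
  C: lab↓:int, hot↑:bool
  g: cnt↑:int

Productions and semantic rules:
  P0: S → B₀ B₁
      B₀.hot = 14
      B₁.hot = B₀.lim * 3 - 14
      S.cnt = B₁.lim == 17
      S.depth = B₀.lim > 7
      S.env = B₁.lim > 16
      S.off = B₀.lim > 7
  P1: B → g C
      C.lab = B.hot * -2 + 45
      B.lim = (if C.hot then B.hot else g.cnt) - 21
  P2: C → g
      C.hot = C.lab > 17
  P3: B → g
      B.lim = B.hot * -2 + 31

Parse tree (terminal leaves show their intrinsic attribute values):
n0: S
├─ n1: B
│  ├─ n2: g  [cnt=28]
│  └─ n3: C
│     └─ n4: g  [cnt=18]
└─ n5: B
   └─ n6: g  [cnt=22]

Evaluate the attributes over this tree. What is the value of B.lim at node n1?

1. n1.hot = 14  [14]
2. n2.cnt = 28  [terminal]
3. n3.lab = 17  [B.hot * -2 + 45]
4. n4.cnt = 18  [terminal]
5. n3.hot = false  [C.lab > 17]
6. n1.lim = 7  [(if C.hot then B.hot else g.cnt) - 21]
7. n5.hot = 7  [B₀.lim * 3 - 14]
8. n6.cnt = 22  [terminal]
9. n5.lim = 17  [B.hot * -2 + 31]
10. n0.cnt = true  [B₁.lim == 17]
11. n0.depth = false  [B₀.lim > 7]
12. n0.env = true  [B₁.lim > 16]
13. n0.off = false  [B₀.lim > 7]

7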